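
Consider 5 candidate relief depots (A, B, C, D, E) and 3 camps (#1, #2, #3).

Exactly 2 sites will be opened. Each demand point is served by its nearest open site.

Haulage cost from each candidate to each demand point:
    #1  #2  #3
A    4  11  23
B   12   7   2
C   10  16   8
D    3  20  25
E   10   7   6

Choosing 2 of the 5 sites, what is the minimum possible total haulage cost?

12

Open {B, D}.
  #1→D 3, #2→B 7, #3→B 2  ⇒ total 12.
Compare {A, B}: total 13.
Compare {D, E}: total 16.
No size-2 selection does better; minimum is 12.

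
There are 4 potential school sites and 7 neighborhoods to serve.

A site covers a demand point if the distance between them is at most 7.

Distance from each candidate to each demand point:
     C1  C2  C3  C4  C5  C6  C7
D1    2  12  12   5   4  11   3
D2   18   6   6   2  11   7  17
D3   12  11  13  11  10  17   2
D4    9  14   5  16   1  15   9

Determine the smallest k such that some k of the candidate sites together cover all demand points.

2

Coverage sets (demand points within 7 of each site):
  D1: {C1, C4, C5, C7}
  D2: {C2, C3, C4, C6}
  D3: {C7}
  D4: {C3, C5}
No single site covers all 7 demand points.
But {D1, D2} covers everything, so the minimum is 2.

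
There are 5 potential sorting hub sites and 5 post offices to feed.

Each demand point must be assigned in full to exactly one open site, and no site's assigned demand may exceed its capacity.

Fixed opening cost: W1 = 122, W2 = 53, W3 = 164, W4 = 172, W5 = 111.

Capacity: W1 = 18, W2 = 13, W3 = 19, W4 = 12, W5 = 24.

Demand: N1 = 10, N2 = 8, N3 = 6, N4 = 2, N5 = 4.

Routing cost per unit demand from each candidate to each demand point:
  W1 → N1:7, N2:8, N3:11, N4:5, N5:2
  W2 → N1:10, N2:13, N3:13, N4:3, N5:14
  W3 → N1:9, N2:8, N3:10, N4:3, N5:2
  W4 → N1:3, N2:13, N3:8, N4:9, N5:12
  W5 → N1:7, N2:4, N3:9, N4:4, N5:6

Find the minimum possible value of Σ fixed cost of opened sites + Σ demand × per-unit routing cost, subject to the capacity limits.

Open {W2, W5}; cheapest assignment that respects the capacities:
  W2 (cap 13, load 8): N3, N4 — cost 6×13 + 2×3 = 84
  W5 (cap 24, load 22): N1, N2, N5 — cost 10×7 + 8×4 + 4×6 = 126
  Shipping 210, fixed 164 → total 374.
  Any other capacity-feasible assignment to {W2, W5} ships for at least 210.
Compare {W1, W5}: its best feasible assignment gives total 405.
Compare {W1, W2}: its best feasible assignment gives total 419.
Every other set of open sites that can feasibly serve all demand totals ≥ 405 even under its best assignment. Minimum: 374.

374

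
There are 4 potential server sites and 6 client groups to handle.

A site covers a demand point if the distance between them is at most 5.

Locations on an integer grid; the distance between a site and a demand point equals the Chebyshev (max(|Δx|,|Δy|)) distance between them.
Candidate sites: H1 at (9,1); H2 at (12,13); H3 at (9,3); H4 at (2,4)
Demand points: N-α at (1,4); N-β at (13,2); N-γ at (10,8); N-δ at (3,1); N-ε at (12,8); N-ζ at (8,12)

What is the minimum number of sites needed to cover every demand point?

Coverage sets (demand points within 5 of each site):
  H1: {N-β}
  H2: {N-γ, N-ε, N-ζ}
  H3: {N-β, N-γ, N-ε}
  H4: {N-α, N-δ}
No 2 sites suffice: every size-2 union leaves at least one demand point uncovered.
But {H1, H2, H4} covers everything, so the minimum is 3.

3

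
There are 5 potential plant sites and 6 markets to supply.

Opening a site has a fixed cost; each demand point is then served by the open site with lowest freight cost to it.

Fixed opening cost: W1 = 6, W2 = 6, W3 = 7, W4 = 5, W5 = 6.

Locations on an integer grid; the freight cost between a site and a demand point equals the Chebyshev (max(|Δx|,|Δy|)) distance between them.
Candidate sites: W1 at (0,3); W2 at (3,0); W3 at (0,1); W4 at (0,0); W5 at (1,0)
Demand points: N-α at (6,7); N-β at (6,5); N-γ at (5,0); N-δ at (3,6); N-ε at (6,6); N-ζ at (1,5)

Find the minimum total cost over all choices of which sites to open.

34

Open {W1}: assign each demand point to its cheapest open site.
  N-α→W1 6, N-β→W1 6, N-γ→W1 5, N-δ→W1 3, N-ε→W1 6, N-ζ→W1 2
  freight cost 28, fixed 6 → total 34.
Compare {W1, W2}: freight cost 24 + fixed 12 = 36.
Compare {W2}: freight cost 31 + fixed 6 = 37.
Compare {W1, W5}: freight cost 26 + fixed 12 = 38.
All other subsets cost ≥ 36. Minimum total cost: 34.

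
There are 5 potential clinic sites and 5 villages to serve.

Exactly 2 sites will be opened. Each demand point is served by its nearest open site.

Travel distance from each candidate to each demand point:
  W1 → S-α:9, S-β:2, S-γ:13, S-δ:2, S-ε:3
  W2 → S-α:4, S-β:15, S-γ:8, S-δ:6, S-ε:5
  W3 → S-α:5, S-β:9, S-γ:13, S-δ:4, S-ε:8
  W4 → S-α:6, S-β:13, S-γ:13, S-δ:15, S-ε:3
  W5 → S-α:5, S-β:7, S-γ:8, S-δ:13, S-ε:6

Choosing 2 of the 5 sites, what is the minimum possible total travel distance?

Open {W1, W2}.
  S-α→W2 4, S-β→W1 2, S-γ→W2 8, S-δ→W1 2, S-ε→W1 3  ⇒ total 19.
Compare {W1, W5}: total 20.
Compare {W1, W3}: total 25.
No size-2 selection does better; minimum is 19.

19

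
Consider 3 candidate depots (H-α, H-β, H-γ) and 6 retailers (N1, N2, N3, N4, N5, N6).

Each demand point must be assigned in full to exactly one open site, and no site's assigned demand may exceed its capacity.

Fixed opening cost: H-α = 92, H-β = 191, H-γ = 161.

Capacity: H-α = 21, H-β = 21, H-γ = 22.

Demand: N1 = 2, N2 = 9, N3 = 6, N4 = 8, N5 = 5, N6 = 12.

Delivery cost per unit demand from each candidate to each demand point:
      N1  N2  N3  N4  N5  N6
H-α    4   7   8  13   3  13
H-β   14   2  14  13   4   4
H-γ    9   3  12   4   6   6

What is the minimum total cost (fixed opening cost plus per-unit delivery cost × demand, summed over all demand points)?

Open {H-α, H-γ}; cheapest assignment that respects the capacities:
  H-α (cap 21, load 20): N2, N3, N5 — cost 9×7 + 6×8 + 5×3 = 126
  H-γ (cap 22, load 22): N1, N4, N6 — cost 2×9 + 8×4 + 12×6 = 122
  Shipping 248, fixed 253 → total 501.
  Any other capacity-feasible assignment to {H-α, H-γ} ships for at least 248.
Compare {H-α, H-β}: its best feasible assignment gives total 524.
Compare {H-β, H-γ}: its best feasible assignment gives total 570.
Every other set of open sites that can feasibly serve all demand totals ≥ 524 even under its best assignment. Minimum: 501.

501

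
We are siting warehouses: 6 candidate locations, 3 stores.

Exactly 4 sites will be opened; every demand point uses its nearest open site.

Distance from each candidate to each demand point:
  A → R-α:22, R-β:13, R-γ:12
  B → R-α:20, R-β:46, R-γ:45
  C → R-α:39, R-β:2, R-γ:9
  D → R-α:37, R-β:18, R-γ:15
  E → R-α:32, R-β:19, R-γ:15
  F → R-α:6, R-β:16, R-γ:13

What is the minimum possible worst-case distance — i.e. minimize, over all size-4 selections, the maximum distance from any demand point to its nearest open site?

9

Open {A, B, C, F}.
  Farthest demand point is R-γ at distance 9 (to C); all others are ≤ 9.
With {A, C, D, F} the worst case is 9.
With {A, C, E, F} the worst case is 9.
No size-4 selection achieves below 9.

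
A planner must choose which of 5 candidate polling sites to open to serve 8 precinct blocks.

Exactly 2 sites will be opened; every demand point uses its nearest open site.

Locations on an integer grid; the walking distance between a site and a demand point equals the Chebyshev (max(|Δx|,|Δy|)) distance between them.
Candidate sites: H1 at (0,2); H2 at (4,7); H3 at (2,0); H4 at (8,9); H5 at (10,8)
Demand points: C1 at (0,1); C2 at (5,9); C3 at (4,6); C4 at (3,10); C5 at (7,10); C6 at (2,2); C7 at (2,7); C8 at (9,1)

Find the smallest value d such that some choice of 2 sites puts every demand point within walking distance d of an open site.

6

Open {H1, H2}.
  Farthest demand point is C8 at walking distance 6 (to H2); all others are ≤ 6.
With {H2, H3} the worst case is 6.
With {H2, H4} the worst case is 6.
No size-2 selection achieves below 6.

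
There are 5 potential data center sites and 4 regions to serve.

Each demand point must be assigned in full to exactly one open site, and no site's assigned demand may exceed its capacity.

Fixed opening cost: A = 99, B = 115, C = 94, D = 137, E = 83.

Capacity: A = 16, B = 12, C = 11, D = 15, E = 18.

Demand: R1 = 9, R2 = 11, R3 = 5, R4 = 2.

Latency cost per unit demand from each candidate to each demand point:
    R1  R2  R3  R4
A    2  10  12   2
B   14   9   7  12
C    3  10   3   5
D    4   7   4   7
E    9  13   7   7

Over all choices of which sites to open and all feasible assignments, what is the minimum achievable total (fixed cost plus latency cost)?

Open {A, E}; cheapest assignment that respects the capacities:
  A (cap 16, load 11): R1, R4 — cost 9×2 + 2×2 = 22
  E (cap 18, load 16): R2, R3 — cost 11×13 + 5×7 = 178
  Shipping 200, fixed 182 → total 382.
  Any other capacity-feasible assignment to {A, E} ships for at least 200.
Compare {A, C}: its best feasible assignment gives total 385.
Compare {C, E}: its best feasible assignment gives total 392.
Every other set of open sites that can feasibly serve all demand totals ≥ 385 even under its best assignment. Minimum: 382.

382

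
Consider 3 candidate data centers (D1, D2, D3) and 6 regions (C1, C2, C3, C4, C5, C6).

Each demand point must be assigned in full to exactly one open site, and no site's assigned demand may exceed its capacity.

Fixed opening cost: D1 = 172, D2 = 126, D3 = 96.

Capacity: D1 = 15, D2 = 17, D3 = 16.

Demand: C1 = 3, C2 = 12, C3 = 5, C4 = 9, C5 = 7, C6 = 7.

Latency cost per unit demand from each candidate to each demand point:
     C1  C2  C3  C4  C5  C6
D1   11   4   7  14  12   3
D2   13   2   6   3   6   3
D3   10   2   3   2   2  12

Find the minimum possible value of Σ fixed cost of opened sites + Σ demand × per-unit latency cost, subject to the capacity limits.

534

Open {D1, D2, D3}; cheapest assignment that respects the capacities:
  D1 (cap 15, load 10): C1, C6 — cost 3×11 + 7×3 = 54
  D2 (cap 17, load 17): C2, C3 — cost 12×2 + 5×6 = 54
  D3 (cap 16, load 16): C4, C5 — cost 9×2 + 7×2 = 32
  Shipping 140, fixed 394 → total 534.
  Any other capacity-feasible assignment to {D1, D2, D3} ships for at least 140.
Total demand is 43 and no other set of sites has combined capacity ≥ 43, so {D1, D2, D3} is the only feasible choice of open sites. Minimum: 534.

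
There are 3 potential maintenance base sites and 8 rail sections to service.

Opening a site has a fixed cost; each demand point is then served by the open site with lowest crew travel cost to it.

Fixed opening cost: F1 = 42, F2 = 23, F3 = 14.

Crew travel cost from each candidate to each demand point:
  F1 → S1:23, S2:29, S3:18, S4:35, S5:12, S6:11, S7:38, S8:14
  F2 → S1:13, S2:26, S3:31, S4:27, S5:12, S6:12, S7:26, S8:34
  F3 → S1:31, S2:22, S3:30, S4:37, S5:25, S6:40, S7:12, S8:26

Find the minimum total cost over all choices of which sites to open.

191

Open {F2, F3}: assign each demand point to its cheapest open site.
  S1→F2 13, S2→F3 22, S3→F3 30, S4→F2 27, S5→F2 12, S6→F2 12, S7→F3 12, S8→F3 26
  crew travel cost 154, fixed 37 → total 191.
Compare {F1, F3}: crew travel cost 147 + fixed 56 = 203.
Compare {F2}: crew travel cost 181 + fixed 23 = 204.
Compare {F1, F2, F3}: crew travel cost 129 + fixed 79 = 208.
All other subsets cost ≥ 203. Minimum total cost: 191.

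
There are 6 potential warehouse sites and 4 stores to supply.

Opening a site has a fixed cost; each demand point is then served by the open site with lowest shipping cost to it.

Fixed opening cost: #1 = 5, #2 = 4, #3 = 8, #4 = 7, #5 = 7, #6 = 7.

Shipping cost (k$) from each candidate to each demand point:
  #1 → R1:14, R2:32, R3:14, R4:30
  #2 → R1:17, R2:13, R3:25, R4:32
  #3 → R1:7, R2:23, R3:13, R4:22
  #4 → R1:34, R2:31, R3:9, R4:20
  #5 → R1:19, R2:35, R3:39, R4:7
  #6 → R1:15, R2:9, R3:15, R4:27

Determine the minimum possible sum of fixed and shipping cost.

Open {#3, #5, #6}: assign each demand point to its cheapest open site.
  R1→#3 7, R2→#6 9, R3→#3 13, R4→#5 7
  shipping cost 36, fixed 22 → total 58.
Compare {#2, #3, #5}: shipping cost 40 + fixed 19 = 59.
Compare {#5, #6}: shipping cost 46 + fixed 14 = 60.
Compare {#4, #5, #6}: shipping cost 40 + fixed 21 = 61.
All other subsets cost ≥ 59. Minimum total cost: 58.

58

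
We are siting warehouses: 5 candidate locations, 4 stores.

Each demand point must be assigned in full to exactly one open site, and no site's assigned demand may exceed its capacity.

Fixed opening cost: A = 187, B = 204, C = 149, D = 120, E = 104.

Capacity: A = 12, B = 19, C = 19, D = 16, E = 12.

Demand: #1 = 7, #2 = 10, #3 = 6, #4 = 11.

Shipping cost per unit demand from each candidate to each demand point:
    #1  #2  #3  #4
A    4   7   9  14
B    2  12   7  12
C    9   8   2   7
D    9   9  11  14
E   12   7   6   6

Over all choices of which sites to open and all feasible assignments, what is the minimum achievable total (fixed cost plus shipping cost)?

565

Open {C, D}; cheapest assignment that respects the capacities:
  C (cap 19, load 18): #1, #4 — cost 7×9 + 11×7 = 140
  D (cap 16, load 16): #2, #3 — cost 10×9 + 6×11 = 156
  Shipping 296, fixed 269 → total 565.
  Any other capacity-feasible assignment to {C, D} ships for at least 296.
Compare {B, C}: its best feasible assignment gives total 576.
Compare {C, D, E}: its best feasible assignment gives total 594.
Every other set of open sites that can feasibly serve all demand totals ≥ 576 even under its best assignment. Minimum: 565.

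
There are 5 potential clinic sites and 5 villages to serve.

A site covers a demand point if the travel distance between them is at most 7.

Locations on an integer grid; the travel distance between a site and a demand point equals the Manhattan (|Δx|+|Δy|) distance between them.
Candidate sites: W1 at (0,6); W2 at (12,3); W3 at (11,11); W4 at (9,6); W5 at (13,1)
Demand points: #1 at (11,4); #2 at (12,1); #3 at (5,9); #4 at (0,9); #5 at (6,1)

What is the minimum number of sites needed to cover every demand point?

Coverage sets (demand points within 7 of each site):
  W1: {#4}
  W2: {#1, #2}
  W3: {#1}
  W4: {#1, #3}
  W5: {#1, #2, #5}
No 2 sites suffice: every size-2 union leaves at least one demand point uncovered.
But {W1, W4, W5} covers everything, so the minimum is 3.

3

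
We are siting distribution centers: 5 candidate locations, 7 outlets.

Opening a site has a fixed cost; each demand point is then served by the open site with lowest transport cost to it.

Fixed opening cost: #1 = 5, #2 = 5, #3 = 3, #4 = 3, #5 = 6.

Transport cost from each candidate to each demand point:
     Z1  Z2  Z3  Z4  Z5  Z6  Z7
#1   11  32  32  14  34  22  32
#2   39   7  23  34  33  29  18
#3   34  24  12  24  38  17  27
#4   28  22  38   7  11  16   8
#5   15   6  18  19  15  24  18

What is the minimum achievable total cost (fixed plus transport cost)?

Open {#3, #4, #5}: assign each demand point to its cheapest open site.
  Z1→#5 15, Z2→#5 6, Z3→#3 12, Z4→#4 7, Z5→#4 11, Z6→#4 16, Z7→#4 8
  transport cost 75, fixed 12 → total 87.
Compare {#1, #2, #3, #4}: transport cost 72 + fixed 16 = 88.
Compare {#1, #3, #4, #5}: transport cost 71 + fixed 17 = 88.
Compare {#4, #5}: transport cost 81 + fixed 9 = 90.
All other subsets cost ≥ 88. Minimum total cost: 87.

87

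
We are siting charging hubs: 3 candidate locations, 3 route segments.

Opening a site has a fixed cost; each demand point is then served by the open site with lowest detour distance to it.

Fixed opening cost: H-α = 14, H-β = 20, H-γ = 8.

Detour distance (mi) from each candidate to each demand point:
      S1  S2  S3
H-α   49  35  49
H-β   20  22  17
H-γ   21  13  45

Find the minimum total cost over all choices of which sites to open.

78

Open {H-β, H-γ}: assign each demand point to its cheapest open site.
  S1→H-β 20, S2→H-γ 13, S3→H-β 17
  detour distance 50, fixed 28 → total 78.
Compare {H-β}: detour distance 59 + fixed 20 = 79.
Compare {H-γ}: detour distance 79 + fixed 8 = 87.
Compare {H-α, H-β, H-γ}: detour distance 50 + fixed 42 = 92.
All other subsets cost ≥ 79. Minimum total cost: 78.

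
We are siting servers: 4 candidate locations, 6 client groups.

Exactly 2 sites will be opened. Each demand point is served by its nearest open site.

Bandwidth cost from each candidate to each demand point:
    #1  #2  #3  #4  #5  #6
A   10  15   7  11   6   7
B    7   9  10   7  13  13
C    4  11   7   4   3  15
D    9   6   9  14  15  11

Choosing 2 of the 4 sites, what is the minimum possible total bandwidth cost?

Open {C, D}.
  #1→C 4, #2→D 6, #3→C 7, #4→C 4, #5→C 3, #6→D 11  ⇒ total 35.
Compare {A, C}: total 36.
Compare {B, C}: total 40.
No size-2 selection does better; minimum is 35.

35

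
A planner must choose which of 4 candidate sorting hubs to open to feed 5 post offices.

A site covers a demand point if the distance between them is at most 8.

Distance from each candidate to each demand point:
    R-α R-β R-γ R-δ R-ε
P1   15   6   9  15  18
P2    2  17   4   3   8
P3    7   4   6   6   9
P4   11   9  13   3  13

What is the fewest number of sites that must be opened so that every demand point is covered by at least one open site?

2

Coverage sets (demand points within 8 of each site):
  P1: {R-β}
  P2: {R-α, R-γ, R-δ, R-ε}
  P3: {R-α, R-β, R-γ, R-δ}
  P4: {R-δ}
No single site covers all 5 demand points.
But {P1, P2} covers everything, so the minimum is 2.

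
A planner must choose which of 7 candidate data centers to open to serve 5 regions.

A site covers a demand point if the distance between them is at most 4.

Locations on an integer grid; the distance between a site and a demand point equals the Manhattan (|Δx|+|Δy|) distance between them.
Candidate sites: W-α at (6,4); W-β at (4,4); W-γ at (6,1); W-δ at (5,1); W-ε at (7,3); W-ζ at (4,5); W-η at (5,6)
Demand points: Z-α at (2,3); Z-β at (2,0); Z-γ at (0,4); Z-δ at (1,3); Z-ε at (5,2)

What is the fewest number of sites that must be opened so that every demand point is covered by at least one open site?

2

Coverage sets (demand points within 4 of each site):
  W-α: {Z-ε}
  W-β: {Z-α, Z-γ, Z-δ, Z-ε}
  W-γ: {Z-ε}
  W-δ: {Z-β, Z-ε}
  W-ε: {Z-ε}
  W-ζ: {Z-α, Z-ε}
  W-η: {Z-ε}
No single site covers all 5 demand points.
But {W-β, W-δ} covers everything, so the minimum is 2.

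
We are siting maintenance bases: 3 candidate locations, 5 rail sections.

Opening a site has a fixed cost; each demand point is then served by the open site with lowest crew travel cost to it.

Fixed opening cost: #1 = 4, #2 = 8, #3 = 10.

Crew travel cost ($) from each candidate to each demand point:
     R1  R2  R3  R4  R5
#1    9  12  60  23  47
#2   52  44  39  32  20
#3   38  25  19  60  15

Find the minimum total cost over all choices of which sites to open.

Open {#1, #3}: assign each demand point to its cheapest open site.
  R1→#1 9, R2→#1 12, R3→#3 19, R4→#1 23, R5→#3 15
  crew travel cost 78, fixed 14 → total 92.
Compare {#1, #2, #3}: crew travel cost 78 + fixed 22 = 100.
Compare {#1, #2}: crew travel cost 103 + fixed 12 = 115.
Compare {#2, #3}: crew travel cost 129 + fixed 18 = 147.
All other subsets cost ≥ 100. Minimum total cost: 92.

92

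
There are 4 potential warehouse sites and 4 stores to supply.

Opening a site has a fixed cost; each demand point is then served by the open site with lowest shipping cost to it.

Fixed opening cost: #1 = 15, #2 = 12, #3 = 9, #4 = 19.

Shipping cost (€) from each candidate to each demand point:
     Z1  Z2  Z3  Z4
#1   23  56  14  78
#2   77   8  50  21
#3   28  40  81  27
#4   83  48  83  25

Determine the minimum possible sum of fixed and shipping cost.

93

Open {#1, #2}: assign each demand point to its cheapest open site.
  Z1→#1 23, Z2→#2 8, Z3→#1 14, Z4→#2 21
  shipping cost 66, fixed 27 → total 93.
Compare {#1, #2, #3}: shipping cost 66 + fixed 36 = 102.
Compare {#1, #2, #4}: shipping cost 66 + fixed 46 = 112.
Compare {#1, #2, #3, #4}: shipping cost 66 + fixed 55 = 121.
All other subsets cost ≥ 102. Minimum total cost: 93.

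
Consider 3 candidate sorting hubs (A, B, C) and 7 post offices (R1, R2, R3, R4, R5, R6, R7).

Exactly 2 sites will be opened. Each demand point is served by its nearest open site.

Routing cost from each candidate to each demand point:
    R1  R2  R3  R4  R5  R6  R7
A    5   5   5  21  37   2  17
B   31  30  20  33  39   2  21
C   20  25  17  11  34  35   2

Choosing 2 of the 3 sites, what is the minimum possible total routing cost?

Open {A, C}.
  R1→A 5, R2→A 5, R3→A 5, R4→C 11, R5→C 34, R6→A 2, R7→C 2  ⇒ total 64.
Compare {A, B}: total 92.
Compare {B, C}: total 111.

64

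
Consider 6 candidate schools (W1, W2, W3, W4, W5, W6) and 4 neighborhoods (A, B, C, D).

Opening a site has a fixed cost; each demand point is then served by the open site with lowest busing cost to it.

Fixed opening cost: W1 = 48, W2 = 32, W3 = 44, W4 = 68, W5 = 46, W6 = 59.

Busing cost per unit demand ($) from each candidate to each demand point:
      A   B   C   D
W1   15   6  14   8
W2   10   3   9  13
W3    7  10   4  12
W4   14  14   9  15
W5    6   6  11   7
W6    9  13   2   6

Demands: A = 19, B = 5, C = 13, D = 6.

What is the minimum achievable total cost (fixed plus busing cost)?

Open {W5, W6}: assign each demand point to its cheapest open site.
  A→W5 19×6=114, B→W5 5×6=30, C→W6 13×2=26, D→W6 6×6=36
  busing cost 206, fixed 105 → total 311.
Compare {W3, W5}: busing cost 238 + fixed 90 = 328.
Compare {W2, W5, W6}: busing cost 191 + fixed 137 = 328.
Compare {W2, W6}: busing cost 248 + fixed 91 = 339.
All other subsets cost ≥ 328. Minimum total cost: 311.

311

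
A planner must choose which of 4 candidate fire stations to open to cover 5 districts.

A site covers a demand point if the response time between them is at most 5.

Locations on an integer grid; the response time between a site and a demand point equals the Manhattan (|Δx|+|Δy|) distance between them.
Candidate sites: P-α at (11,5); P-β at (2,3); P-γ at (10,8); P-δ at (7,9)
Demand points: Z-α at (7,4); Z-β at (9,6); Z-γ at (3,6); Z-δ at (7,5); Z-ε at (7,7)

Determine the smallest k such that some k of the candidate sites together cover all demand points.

2

Coverage sets (demand points within 5 of each site):
  P-α: {Z-α, Z-β, Z-δ}
  P-β: {Z-γ}
  P-γ: {Z-β, Z-ε}
  P-δ: {Z-α, Z-β, Z-δ, Z-ε}
No single site covers all 5 demand points.
But {P-β, P-δ} covers everything, so the minimum is 2.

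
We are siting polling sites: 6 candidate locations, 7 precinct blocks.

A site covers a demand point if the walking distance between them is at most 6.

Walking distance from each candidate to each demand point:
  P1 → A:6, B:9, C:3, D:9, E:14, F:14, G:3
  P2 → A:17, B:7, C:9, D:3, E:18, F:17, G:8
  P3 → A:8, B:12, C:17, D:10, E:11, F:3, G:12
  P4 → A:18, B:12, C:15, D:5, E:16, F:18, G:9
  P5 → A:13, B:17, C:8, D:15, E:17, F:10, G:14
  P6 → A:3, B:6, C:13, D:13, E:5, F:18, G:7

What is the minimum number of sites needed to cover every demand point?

4

Coverage sets (demand points within 6 of each site):
  P1: {A, C, G}
  P2: {D}
  P3: {F}
  P4: {D}
  P5: {}
  P6: {A, B, E}
No 3 sites suffice: every size-3 union leaves at least one demand point uncovered.
But {P1, P2, P3, P6} covers everything, so the minimum is 4.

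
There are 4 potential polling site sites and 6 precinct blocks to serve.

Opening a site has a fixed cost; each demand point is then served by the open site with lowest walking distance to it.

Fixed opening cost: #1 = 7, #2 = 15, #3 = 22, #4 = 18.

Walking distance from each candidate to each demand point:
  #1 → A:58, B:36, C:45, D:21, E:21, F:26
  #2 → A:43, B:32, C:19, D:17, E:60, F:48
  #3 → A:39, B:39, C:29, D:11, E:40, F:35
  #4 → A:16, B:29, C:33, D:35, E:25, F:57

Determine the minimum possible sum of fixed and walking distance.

Open {#1, #2, #4}: assign each demand point to its cheapest open site.
  A→#4 16, B→#4 29, C→#2 19, D→#2 17, E→#1 21, F→#1 26
  walking distance 128, fixed 40 → total 168.
Compare {#1, #4}: walking distance 146 + fixed 25 = 171.
Compare {#1, #3, #4}: walking distance 132 + fixed 47 = 179.
Compare {#1, #2}: walking distance 158 + fixed 22 = 180.
All other subsets cost ≥ 171. Minimum total cost: 168.

168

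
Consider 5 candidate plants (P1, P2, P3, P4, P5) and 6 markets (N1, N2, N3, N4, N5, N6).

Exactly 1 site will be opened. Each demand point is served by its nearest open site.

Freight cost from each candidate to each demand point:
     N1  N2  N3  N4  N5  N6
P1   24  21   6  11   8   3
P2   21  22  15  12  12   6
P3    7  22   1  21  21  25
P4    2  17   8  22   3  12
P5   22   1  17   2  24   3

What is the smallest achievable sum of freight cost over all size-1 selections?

64

Open {P4}.
  N1→P4 2, N2→P4 17, N3→P4 8, N4→P4 22, N5→P4 3, N6→P4 12  ⇒ total 64.
Compare {P5}: total 69.
Compare {P1}: total 73.
No size-1 selection does better; minimum is 64.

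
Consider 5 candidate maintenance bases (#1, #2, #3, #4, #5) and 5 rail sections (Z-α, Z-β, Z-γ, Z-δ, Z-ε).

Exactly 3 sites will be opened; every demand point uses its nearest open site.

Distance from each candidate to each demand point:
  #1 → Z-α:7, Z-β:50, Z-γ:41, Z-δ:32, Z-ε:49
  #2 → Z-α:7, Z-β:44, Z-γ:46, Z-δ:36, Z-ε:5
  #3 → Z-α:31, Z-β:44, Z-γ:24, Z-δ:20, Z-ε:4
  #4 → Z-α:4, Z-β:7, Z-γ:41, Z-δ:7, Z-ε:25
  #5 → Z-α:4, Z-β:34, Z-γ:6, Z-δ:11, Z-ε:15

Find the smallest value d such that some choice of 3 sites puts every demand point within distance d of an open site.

7

Open {#2, #4, #5}.
  Farthest demand point is Z-β at distance 7 (to #4); all others are ≤ 7.
With {#3, #4, #5} the worst case is 7.
With {#1, #4, #5} the worst case is 15.
No size-3 selection achieves below 7.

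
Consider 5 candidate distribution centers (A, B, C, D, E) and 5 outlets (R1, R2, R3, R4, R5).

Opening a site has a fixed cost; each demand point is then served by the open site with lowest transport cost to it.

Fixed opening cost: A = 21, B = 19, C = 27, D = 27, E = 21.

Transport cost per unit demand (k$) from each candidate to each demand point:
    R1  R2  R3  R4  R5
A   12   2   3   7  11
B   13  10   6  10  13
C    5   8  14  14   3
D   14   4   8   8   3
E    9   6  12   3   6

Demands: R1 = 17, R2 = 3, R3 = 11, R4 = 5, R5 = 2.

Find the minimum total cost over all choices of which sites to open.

213

Open {A, C}: assign each demand point to its cheapest open site.
  R1→C 17×5=85, R2→A 3×2=6, R3→A 11×3=33, R4→A 5×7=35, R5→C 2×3=6
  transport cost 165, fixed 48 → total 213.
Compare {A, C, E}: transport cost 145 + fixed 69 = 214.
Compare {A, B, C}: transport cost 165 + fixed 67 = 232.
Compare {A, B, C, E}: transport cost 145 + fixed 88 = 233.
All other subsets cost ≥ 214. Minimum total cost: 213.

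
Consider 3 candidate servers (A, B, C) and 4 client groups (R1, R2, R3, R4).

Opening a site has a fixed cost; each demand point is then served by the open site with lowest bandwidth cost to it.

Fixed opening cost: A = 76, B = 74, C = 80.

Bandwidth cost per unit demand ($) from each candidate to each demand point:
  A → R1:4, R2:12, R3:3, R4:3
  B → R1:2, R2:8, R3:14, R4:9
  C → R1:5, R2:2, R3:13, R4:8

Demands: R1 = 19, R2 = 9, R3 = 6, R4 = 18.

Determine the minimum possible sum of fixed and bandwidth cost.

322

Open {A, C}: assign each demand point to its cheapest open site.
  R1→A 19×4=76, R2→C 9×2=18, R3→A 6×3=18, R4→A 18×3=54
  bandwidth cost 166, fixed 156 → total 322.
Compare {A}: bandwidth cost 256 + fixed 76 = 332.
Compare {A, B}: bandwidth cost 182 + fixed 150 = 332.
Compare {A, B, C}: bandwidth cost 128 + fixed 230 = 358.
All other subsets cost ≥ 332. Minimum total cost: 322.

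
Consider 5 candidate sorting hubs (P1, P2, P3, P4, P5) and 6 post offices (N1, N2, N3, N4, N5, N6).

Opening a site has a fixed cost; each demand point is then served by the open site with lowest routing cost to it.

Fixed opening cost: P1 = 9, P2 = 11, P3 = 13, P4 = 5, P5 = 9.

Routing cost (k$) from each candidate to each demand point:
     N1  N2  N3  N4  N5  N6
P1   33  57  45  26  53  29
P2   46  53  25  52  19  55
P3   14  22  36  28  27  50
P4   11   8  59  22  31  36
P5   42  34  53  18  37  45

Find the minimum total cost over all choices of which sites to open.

137

Open {P2, P4}: assign each demand point to its cheapest open site.
  N1→P4 11, N2→P4 8, N3→P2 25, N4→P4 22, N5→P2 19, N6→P4 36
  routing cost 121, fixed 16 → total 137.
Compare {P1, P2, P4}: routing cost 114 + fixed 25 = 139.
Compare {P2, P4, P5}: routing cost 117 + fixed 25 = 142.
Compare {P1, P2, P4, P5}: routing cost 110 + fixed 34 = 144.
All other subsets cost ≥ 139. Minimum total cost: 137.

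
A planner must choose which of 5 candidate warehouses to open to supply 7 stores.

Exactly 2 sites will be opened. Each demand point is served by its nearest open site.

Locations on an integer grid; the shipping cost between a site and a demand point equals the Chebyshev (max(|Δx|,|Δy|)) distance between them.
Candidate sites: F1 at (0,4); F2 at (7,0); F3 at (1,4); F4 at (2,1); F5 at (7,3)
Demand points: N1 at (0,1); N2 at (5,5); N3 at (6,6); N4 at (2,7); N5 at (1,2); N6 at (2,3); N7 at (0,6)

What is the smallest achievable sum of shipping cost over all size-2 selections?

16

Open {F3, F5}.
  N1→F3 3, N2→F5 2, N3→F5 3, N4→F3 3, N5→F3 2, N6→F3 1, N7→F3 2  ⇒ total 16.
Compare {F1, F5}: total 17.
Compare {F3, F4}: total 18.
No size-2 selection does better; minimum is 16.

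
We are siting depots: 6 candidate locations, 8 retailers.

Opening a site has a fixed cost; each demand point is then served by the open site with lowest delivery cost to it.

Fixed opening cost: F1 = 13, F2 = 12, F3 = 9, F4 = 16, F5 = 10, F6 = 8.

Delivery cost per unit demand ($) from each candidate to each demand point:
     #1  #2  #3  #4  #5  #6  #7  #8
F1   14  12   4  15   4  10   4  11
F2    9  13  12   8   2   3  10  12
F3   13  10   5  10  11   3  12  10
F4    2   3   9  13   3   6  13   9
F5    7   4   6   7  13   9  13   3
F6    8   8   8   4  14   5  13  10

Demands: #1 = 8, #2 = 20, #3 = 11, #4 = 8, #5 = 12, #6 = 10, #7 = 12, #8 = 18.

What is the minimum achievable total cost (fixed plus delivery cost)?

367

Open {F1, F2, F4, F5, F6}: assign each demand point to its cheapest open site.
  #1→F4 8×2=16, #2→F4 20×3=60, #3→F1 11×4=44, #4→F6 8×4=32, #5→F2 12×2=24, #6→F2 10×3=30, #7→F1 12×4=48, #8→F5 18×3=54
  delivery cost 308, fixed 59 → total 367.
Compare {F1, F3, F4, F5, F6}: delivery cost 320 + fixed 56 = 376.
Compare {F1, F2, F3, F4, F5, F6}: delivery cost 308 + fixed 68 = 376.
Compare {F1, F2, F4, F5}: delivery cost 332 + fixed 51 = 383.
All other subsets cost ≥ 376. Minimum total cost: 367.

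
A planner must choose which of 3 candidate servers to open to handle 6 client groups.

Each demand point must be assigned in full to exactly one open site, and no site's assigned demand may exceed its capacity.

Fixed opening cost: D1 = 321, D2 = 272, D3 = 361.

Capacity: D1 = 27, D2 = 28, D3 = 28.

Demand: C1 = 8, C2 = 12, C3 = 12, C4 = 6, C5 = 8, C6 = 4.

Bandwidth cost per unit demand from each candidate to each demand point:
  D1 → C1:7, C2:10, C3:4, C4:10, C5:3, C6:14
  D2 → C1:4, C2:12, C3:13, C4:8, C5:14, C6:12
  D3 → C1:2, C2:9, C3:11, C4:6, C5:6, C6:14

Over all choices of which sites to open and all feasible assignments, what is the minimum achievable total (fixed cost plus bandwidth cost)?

Open {D1, D2}; cheapest assignment that respects the capacities:
  D1 (cap 27, load 24): C3, C5, C6 — cost 12×4 + 8×3 + 4×14 = 128
  D2 (cap 28, load 26): C1, C2, C4 — cost 8×4 + 12×12 + 6×8 = 224
  Shipping 352, fixed 593 → total 945.
  Any other capacity-feasible assignment to {D1, D2} ships for at least 352.
Compare {D1, D3}: its best feasible assignment gives total 970.
Compare {D2, D3}: its best feasible assignment gives total 1057.
Every other set of open sites that can feasibly serve all demand totals ≥ 970 even under its best assignment. Minimum: 945.

945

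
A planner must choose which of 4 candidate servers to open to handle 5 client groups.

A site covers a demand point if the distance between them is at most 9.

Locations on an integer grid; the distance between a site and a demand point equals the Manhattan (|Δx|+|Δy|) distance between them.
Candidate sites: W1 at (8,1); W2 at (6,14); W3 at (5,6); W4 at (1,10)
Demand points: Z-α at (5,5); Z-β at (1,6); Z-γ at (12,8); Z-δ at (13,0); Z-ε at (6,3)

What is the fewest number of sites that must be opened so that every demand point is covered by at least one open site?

2

Coverage sets (demand points within 9 of each site):
  W1: {Z-α, Z-δ, Z-ε}
  W2: {}
  W3: {Z-α, Z-β, Z-γ, Z-ε}
  W4: {Z-α, Z-β}
No single site covers all 5 demand points.
But {W1, W3} covers everything, so the minimum is 2.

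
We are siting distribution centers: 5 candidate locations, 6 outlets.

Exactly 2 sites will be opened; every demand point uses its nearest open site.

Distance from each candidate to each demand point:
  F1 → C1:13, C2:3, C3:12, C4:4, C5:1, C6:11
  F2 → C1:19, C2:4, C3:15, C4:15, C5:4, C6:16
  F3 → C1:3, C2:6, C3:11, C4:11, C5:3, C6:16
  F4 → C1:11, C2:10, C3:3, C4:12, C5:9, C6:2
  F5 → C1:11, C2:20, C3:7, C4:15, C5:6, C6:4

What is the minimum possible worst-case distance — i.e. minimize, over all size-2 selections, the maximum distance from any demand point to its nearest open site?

Open {F1, F3}.
  Farthest demand point is C3 at distance 11 (to F3); all others are ≤ 11.
With {F1, F4} the worst case is 11.
With {F1, F5} the worst case is 11.
No size-2 selection achieves below 11.

11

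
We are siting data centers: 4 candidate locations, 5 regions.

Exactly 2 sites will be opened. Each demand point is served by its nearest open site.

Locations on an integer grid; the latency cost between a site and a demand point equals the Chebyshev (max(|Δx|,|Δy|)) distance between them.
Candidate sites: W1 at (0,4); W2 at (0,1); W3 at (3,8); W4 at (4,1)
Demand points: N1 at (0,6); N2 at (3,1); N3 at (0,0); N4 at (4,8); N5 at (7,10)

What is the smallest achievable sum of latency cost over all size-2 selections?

Open {W2, W3}.
  N1→W3 3, N2→W2 3, N3→W2 1, N4→W3 1, N5→W3 4  ⇒ total 12.
Compare {W3, W4}: total 13.
Compare {W1, W3}: total 14.
No size-2 selection does better; minimum is 12.

12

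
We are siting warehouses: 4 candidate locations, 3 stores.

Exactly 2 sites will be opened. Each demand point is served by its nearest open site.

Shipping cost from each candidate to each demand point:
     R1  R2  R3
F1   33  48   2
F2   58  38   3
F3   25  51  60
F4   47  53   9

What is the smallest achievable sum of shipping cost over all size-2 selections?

66

Open {F2, F3}.
  R1→F3 25, R2→F2 38, R3→F2 3  ⇒ total 66.
Compare {F1, F2}: total 73.
Compare {F1, F3}: total 75.
No size-2 selection does better; minimum is 66.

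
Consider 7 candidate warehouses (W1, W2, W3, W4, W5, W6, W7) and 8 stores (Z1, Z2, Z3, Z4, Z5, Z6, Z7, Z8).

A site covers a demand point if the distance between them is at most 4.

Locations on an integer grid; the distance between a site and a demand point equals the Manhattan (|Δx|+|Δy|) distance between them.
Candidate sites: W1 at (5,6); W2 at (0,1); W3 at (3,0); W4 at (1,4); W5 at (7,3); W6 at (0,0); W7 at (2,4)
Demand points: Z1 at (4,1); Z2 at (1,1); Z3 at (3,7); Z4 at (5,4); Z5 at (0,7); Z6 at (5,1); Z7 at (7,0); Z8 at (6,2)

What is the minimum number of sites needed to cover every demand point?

4

Coverage sets (demand points within 4 of each site):
  W1: {Z3, Z4}
  W2: {Z1, Z2}
  W3: {Z1, Z2, Z6, Z7}
  W4: {Z2, Z4, Z5}
  W5: {Z4, Z6, Z7, Z8}
  W6: {Z2}
  W7: {Z2, Z3, Z4}
No 3 sites suffice: every size-3 union leaves at least one demand point uncovered.
But {W1, W2, W4, W5} covers everything, so the minimum is 4.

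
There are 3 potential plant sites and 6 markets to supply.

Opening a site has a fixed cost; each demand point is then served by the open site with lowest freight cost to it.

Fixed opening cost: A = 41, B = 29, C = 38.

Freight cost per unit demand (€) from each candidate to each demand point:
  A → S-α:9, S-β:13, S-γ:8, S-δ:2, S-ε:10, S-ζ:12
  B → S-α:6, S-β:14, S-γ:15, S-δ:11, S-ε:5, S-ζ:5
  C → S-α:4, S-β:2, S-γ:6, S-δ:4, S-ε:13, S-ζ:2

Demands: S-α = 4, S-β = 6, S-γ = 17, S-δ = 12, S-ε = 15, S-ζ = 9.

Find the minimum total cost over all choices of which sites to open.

Open {B, C}: assign each demand point to its cheapest open site.
  S-α→C 4×4=16, S-β→C 6×2=12, S-γ→C 17×6=102, S-δ→C 12×4=48, S-ε→B 15×5=75, S-ζ→C 9×2=18
  freight cost 271, fixed 67 → total 338.
Compare {A, B, C}: freight cost 247 + fixed 108 = 355.
Compare {A, C}: freight cost 322 + fixed 79 = 401.
Compare {C}: freight cost 391 + fixed 38 = 429.
All other subsets cost ≥ 355. Minimum total cost: 338.

338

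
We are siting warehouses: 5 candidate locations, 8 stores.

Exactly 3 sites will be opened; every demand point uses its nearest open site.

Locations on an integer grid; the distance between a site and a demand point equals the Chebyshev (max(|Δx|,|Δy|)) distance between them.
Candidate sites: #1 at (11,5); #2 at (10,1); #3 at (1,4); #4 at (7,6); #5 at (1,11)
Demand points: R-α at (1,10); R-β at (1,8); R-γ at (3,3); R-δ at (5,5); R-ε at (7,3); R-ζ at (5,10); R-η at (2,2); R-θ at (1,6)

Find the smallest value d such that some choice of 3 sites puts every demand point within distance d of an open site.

Open {#1, #3, #5}.
  Farthest demand point is R-δ at distance 4 (to #3); all others are ≤ 4.
With {#2, #3, #5} the worst case is 4.
With {#3, #4, #5} the worst case is 4.
No size-3 selection achieves below 4.

4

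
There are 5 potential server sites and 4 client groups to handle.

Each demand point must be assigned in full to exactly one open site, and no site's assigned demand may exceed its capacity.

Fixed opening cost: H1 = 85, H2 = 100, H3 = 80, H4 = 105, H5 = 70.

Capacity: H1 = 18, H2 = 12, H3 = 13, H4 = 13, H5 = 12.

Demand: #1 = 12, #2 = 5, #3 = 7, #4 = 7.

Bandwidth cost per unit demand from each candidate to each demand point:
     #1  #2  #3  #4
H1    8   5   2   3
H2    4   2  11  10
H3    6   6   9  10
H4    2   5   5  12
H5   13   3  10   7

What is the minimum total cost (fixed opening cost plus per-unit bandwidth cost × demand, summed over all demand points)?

334

Open {H1, H4, H5}; cheapest assignment that respects the capacities:
  H1 (cap 18, load 14): #3, #4 — cost 7×2 + 7×3 = 35
  H4 (cap 13, load 12): #1 — cost 12×2 = 24
  H5 (cap 12, load 5): #2 — cost 5×3 = 15
  Shipping 74, fixed 260 → total 334.
  Any other capacity-feasible assignment to {H1, H4, H5} ships for at least 74.
Compare {H1, H2, H5}: its best feasible assignment gives total 353.
Compare {H1, H3, H5}: its best feasible assignment gives total 357.
Every other set of open sites that can feasibly serve all demand totals ≥ 353 even under its best assignment. Minimum: 334.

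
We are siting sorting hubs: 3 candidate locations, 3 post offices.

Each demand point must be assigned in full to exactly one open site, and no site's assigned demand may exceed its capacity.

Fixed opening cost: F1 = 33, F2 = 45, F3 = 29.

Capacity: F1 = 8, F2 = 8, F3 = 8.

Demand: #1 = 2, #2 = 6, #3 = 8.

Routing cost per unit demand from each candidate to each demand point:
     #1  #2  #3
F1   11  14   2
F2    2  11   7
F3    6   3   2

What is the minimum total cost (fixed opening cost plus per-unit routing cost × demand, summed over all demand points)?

Open {F1, F3}; cheapest assignment that respects the capacities:
  F1 (cap 8, load 8): #3 — cost 8×2 = 16
  F3 (cap 8, load 8): #1, #2 — cost 2×6 + 6×3 = 30
  Shipping 46, fixed 62 → total 108.
  Any other capacity-feasible assignment to {F1, F3} ships for at least 46.
Compare {F1, F2, F3}: its best feasible assignment gives total 145.
Compare {F2, F3}: its best feasible assignment gives total 160.
Every other set of open sites that can feasibly serve all demand totals ≥ 145 even under its best assignment. Minimum: 108.

108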